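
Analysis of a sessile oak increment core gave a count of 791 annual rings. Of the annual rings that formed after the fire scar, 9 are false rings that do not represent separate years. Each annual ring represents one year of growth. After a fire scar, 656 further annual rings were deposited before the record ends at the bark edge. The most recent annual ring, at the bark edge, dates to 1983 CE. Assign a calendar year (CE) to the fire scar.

1336 CE

There are 656 annual rings younger than the fire scar.
656 − 9 false = 647 true annual rings after the fire scar.
Counting back 647 years from 1983 CE places the fire scar in 1983 − 647 = 1336 CE.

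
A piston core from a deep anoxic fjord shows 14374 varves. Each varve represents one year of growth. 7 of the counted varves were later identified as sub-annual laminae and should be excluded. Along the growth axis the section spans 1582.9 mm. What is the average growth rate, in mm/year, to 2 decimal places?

0.11 mm/year

True varve count = 14374 − 7 = 14367.
Mean rate = 1582.9 mm / 14367 years ≈ 0.11 mm/year.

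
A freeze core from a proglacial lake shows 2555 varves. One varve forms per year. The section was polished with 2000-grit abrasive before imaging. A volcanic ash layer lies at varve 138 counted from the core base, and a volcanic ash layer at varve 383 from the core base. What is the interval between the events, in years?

245 years

Separation: 383 − 138 = 245 varves.
At one varve per year, 245 years elapsed between them.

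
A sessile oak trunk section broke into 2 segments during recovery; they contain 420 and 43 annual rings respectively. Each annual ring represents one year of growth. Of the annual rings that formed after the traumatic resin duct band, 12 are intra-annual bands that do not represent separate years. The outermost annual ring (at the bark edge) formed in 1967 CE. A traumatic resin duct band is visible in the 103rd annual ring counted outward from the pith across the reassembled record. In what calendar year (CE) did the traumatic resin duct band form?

Total annual rings = 420 + 43 = 463.
The traumatic resin duct band sits at annual ring 103 from the pith, so 463 − 103 = 360 annual rings formed after it.
360 − 12 false = 348 true annual rings after the traumatic resin duct band.
1967 − 348 = 1619 CE.

1619 CE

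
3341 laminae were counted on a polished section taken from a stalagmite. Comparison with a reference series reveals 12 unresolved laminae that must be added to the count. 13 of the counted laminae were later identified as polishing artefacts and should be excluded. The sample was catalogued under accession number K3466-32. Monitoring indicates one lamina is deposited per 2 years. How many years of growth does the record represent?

Adjusted count: 3341 − 13 + 12 = 3340 laminae.
At 2 years per lamina, 3340 × 2 = 6680 years.

6680 years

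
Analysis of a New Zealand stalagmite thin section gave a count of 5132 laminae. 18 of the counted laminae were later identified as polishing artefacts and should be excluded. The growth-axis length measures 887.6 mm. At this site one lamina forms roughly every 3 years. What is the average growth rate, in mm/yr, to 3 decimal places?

0.058 mm/yr

Adjusted count: 5132 − 18 = 5114 laminae.
At 3 years per lamina, 5114 × 3 = 15342 years.
Extension rate ≈ 887.6 / 15342 = 0.058 mm/yr.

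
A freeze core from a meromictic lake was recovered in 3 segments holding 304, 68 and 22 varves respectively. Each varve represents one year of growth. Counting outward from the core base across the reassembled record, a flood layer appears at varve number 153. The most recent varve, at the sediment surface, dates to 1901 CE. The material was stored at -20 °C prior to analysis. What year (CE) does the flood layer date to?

Total varves = 304 + 68 + 22 = 394.
Between varve 153 and the sediment surface there are 394 − 153 = 241 varves.
The varve at the sediment surface is 1901 CE, so the flood layer dates to 1901 − 241 = 1660 CE.

1660 CE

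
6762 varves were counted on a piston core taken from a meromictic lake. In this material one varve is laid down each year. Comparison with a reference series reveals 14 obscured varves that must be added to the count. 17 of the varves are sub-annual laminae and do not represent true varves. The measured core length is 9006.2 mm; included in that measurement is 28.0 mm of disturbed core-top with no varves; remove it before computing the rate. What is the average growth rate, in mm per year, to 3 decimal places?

After corrections the count is 6762 − 17 + 14 = 6759 varves.
Removing the 28.0 mm offcut leaves 9006.2 − 28.0 = 8978.2 mm.
Extension rate ≈ 8978.2 / 6759 = 1.328 mm per year.

1.328 mm per year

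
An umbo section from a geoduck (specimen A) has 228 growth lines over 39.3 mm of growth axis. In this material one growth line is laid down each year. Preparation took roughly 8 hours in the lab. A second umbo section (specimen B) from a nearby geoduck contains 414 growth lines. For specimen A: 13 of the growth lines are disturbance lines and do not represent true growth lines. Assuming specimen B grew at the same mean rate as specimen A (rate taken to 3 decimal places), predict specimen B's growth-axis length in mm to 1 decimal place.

75.8 mm

Specimen A: after corrections the count is 228 − 13 = 215 growth lines.
A: 39.3 mm over 215 years gives 39.3 / 215 ≈ 0.183 mm/year.
Length of B = 0.183 × 414 = 75.8 mm.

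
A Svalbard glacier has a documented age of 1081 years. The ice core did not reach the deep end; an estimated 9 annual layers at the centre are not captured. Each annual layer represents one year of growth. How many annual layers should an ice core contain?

One annual layer per year gives 1081 annual layers over 1081 years.
Subtracting the 9 annual layers not captured gives 1081 − 9 = 1072 annual layers in the record.

1072 annual layers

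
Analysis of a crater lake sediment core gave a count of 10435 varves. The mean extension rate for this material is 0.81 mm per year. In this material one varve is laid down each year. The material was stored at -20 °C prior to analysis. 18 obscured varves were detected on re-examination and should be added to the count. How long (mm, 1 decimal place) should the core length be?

Adjusted count: 10435 + 18 = 10453 varves.
Predicted length = 0.81 mm/year × 10453 years = 8466.9 mm.

8466.9 mm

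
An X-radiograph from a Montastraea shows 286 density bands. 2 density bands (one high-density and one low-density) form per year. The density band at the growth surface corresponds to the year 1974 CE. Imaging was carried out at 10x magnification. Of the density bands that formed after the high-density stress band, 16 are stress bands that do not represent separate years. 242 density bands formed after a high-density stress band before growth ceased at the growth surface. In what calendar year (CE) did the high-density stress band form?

There are 242 density bands younger than the high-density stress band.
Removing the 16 false density bands leaves 242 − 16 = 226 true density bands beyond the high-density stress band.
With 2 density bands per year, 226 / 2 = 113 years.
1974 − 113 = 1861 CE.

1861 CE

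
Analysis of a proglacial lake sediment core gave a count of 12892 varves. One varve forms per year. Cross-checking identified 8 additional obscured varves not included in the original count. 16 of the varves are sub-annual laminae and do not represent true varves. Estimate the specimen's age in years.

12884 years

True varve count = 12892 − 16 + 8 = 12884.
One varve per year makes the duration 12884 years.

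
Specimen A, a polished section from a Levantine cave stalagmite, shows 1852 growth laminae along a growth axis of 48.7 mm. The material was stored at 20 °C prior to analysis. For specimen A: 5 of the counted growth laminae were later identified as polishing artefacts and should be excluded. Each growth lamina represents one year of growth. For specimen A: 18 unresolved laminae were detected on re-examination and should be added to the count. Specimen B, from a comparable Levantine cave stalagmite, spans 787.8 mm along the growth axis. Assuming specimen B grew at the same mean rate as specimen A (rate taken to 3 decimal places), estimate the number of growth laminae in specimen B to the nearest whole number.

Specimen A: correcting the raw count gives 1852 − 5 + 18 = 1865 true growth laminae.
A: Mean rate = 48.7 mm / 1865 years ≈ 0.026 mm/year.
Specimen B: 787.8 mm / 0.026 mm per year = 30300.00 years ≈ 30300 growth laminae.

30300 growth laminae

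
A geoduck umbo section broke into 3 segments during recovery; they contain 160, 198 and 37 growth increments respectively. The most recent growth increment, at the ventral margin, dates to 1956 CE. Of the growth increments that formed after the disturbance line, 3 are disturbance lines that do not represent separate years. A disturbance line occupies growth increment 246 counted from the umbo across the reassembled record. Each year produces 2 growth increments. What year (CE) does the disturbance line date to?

Total growth increments = 160 + 198 + 37 = 395.
The disturbance line sits at growth increment 246 from the umbo, so 395 − 246 = 149 growth increments formed after it.
Removing the 3 false growth increments leaves 149 − 3 = 146 true growth increments beyond the disturbance line.
146 growth increments at 2 per year is 146 / 2 = 73 years.
Counting back 73 years from 1956 CE places the disturbance line in 1956 − 73 = 1883 CE.

1883 CE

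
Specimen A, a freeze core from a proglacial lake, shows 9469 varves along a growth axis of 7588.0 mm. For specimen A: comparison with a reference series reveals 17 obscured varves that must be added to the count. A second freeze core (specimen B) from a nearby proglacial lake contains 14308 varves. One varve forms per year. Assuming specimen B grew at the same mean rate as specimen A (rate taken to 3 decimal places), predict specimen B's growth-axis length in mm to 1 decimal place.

Specimen A: true varve count = 9469 + 17 = 9486.
A: Mean rate = 7588.0 mm / 9486 years ≈ 0.800 mm/yr.
Length of B = 0.800 × 14308 = 11446.4 mm.

11446.4 mm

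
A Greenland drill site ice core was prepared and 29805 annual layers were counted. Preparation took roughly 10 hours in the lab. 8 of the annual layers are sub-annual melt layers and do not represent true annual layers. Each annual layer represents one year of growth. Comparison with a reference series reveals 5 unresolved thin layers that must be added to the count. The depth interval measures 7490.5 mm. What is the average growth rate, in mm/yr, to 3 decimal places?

After corrections the count is 29805 − 8 + 5 = 29802 annual layers.
7490.5 mm over 29802 years gives 7490.5 / 29802 ≈ 0.251 mm/yr.

0.251 mm/yr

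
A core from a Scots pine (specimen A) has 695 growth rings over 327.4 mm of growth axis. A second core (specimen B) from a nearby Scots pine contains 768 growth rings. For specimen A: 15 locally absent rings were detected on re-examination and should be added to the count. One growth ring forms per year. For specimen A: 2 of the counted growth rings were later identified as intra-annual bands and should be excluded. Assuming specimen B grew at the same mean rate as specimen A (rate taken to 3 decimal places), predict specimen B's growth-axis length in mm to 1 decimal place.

354.8 mm

Specimen A: adjusted count: 695 − 2 + 15 = 708 growth rings.
A: 327.4 mm over 708 years gives 327.4 / 708 ≈ 0.462 mm/yr.
B's length ≈ 0.462 × 768 = 354.8 mm.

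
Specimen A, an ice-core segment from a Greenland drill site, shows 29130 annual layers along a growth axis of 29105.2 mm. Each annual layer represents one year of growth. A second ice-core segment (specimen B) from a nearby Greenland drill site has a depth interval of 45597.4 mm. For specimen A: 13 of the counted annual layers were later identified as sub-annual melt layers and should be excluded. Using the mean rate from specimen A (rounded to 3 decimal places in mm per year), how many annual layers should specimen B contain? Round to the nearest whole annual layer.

Specimen A: adjusted count: 29130 − 13 = 29117 annual layers.
A: 29105.2 mm over 29117 years gives 29105.2 / 29117 ≈ 1.000 mm per year.
B spans 45597.4 / 1.000 = 45597.40 years ≈ 45597 annual layers.

45597 annual layers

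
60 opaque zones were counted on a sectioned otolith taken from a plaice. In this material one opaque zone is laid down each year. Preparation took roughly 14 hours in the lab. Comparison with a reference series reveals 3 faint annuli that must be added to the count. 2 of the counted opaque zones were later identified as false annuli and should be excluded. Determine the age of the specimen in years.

Adjusted count: 60 − 2 + 3 = 61 opaque zones.
At one opaque zone per year, that is 61 years.

61 years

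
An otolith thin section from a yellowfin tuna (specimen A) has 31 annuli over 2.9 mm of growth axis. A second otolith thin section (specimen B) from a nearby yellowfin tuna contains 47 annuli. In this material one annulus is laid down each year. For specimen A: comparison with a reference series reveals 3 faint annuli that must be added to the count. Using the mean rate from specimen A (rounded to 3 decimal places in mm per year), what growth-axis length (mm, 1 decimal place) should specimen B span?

Specimen A: correcting the raw count gives 31 + 3 = 34 true annuli.
A: Extension rate ≈ 2.9 / 34 = 0.085 mm per year.
B's length ≈ 0.085 × 47 = 4.0 mm.

4.0 mm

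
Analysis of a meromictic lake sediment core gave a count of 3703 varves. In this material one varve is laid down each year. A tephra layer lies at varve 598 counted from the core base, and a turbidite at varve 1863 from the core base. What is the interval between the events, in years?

The two markers are separated by 1863 − 598 = 1265 varves.
That is 1265 years at one varve per year.

1265 years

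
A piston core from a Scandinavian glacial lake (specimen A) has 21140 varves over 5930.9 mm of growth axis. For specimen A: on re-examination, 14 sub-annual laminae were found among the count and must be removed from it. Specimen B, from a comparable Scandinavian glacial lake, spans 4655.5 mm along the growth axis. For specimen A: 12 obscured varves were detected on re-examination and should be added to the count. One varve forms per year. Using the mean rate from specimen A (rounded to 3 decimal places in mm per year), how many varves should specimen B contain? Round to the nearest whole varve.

Specimen A: after corrections the count is 21140 − 14 + 12 = 21138 varves.
A: Extension rate ≈ 5930.9 / 21138 = 0.281 mm/year.
For B, 4655.5 / 0.281 = 16567.62 years ≈ 16568 varves.

16568 varves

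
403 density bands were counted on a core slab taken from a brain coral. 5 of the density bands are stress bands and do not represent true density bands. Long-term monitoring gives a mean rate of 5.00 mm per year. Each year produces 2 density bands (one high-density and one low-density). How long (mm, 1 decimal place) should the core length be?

995.0 mm

Correcting the raw count gives 403 − 5 = 398 true density bands.
398 density bands at 2 per year is 398 / 2 = 199 years.
Length ≈ 5.00 × 199 = 995.0 mm.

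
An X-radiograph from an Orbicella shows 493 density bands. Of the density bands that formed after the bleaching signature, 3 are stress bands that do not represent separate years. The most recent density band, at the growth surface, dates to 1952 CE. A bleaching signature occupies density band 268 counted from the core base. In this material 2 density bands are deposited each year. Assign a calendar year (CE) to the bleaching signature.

1841 CE

Between density band 268 and the growth surface there are 493 − 268 = 225 density bands.
Removing the 3 false density bands leaves 225 − 3 = 222 true density bands beyond the bleaching signature.
222 density bands at 2 per year is 222 / 2 = 111 years.
The density band at the growth surface is 1952 CE, so the bleaching signature dates to 1952 − 111 = 1841 CE.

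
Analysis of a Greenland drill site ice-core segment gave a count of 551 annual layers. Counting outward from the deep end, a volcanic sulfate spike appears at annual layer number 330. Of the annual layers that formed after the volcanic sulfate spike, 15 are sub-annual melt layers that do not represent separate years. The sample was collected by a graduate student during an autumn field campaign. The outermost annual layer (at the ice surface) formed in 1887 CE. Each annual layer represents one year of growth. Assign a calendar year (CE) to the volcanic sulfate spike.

551 − 330 = 221 annual layers lie beyond the volcanic sulfate spike toward the ice surface.
221 − 15 false = 206 true annual layers after the volcanic sulfate spike.
The annual layer at the ice surface is 1887 CE, so the volcanic sulfate spike dates to 1887 − 206 = 1681 CE.

1681 CE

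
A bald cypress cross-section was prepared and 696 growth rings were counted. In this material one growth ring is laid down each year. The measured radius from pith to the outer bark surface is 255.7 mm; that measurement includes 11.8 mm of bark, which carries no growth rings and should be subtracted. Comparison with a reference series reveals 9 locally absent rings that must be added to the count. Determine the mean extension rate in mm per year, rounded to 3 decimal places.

0.346 mm per year

True growth ring count = 696 + 9 = 705.
Removing the 11.8 mm offcut leaves 255.7 − 11.8 = 243.9 mm.
Extension rate ≈ 243.9 / 705 = 0.346 mm per year.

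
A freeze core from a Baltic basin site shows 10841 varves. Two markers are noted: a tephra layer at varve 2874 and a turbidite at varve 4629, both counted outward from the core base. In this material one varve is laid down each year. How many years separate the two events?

4629 − 2874 = 1755 varves lie between the two events.
One varve per year makes the interval 1755 years.

1755 years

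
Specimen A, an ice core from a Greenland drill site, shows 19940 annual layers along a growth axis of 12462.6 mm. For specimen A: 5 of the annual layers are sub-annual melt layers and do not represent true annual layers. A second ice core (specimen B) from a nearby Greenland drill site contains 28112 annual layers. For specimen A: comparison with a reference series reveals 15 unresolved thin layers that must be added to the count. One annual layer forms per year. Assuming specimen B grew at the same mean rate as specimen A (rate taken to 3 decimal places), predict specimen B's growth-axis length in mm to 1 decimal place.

Specimen A: adjusted count: 19940 − 5 + 15 = 19950 annual layers.
A: Extension rate ≈ 12462.6 / 19950 = 0.625 mm/yr.
For B, 0.625 mm/year × 28112 years = 17570.0 mm.

17570.0 mm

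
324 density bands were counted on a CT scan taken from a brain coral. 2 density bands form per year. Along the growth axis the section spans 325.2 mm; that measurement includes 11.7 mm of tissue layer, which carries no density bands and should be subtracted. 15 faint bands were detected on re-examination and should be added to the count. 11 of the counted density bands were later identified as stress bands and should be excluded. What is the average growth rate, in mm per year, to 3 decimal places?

1.912 mm per year

True density band count = 324 − 11 + 15 = 328.
Dividing by 2 density bands per year: 328 / 2 = 164 years.
The growth record spans 325.2 − 11.7 = 313.5 mm.
Mean rate = 313.5 mm / 164 years ≈ 1.912 mm per year.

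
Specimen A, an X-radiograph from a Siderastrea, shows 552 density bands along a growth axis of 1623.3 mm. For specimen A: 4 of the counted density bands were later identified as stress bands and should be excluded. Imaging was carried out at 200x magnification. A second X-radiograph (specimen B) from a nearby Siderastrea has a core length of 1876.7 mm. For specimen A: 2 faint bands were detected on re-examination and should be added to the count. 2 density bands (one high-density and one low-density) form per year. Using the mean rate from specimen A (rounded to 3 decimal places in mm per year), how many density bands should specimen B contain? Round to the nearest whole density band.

Specimen A: after corrections the count is 552 − 4 + 2 = 550 density bands.
Specimen A: 550 density bands at 2 per year is 550 / 2 = 275 years.
A: 1623.3 mm over 275 years gives 1623.3 / 275 ≈ 5.903 mm/yr.
B spans 1876.7 / 5.903 = 317.92 years; at 2 density bands per year that is 317.92 × 2 ≈ 636 density bands.

636 density bands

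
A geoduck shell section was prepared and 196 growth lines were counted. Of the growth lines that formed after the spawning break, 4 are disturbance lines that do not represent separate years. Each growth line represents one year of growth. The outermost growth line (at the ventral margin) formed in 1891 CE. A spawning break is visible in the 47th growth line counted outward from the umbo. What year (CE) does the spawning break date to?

196 − 47 = 149 growth lines lie beyond the spawning break toward the ventral margin.
Excluding 4 false growth lines: 149 − 4 = 145.
Counting back 145 years from 1891 CE places the spawning break in 1891 − 145 = 1746 CE.

1746 CE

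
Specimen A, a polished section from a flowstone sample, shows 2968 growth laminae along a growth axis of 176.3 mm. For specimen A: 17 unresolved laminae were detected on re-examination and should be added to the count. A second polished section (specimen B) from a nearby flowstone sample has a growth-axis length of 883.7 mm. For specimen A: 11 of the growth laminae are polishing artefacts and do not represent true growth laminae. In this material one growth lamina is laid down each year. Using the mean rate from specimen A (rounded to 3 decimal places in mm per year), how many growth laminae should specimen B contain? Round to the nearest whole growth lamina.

Specimen A: correcting the raw count gives 2968 − 11 + 17 = 2974 true growth laminae.
A: Mean rate = 176.3 mm / 2974 years ≈ 0.059 mm per year.
Specimen B: 883.7 mm / 0.059 mm per year = 14977.97 years ≈ 14978 growth laminae.

14978 growth laminae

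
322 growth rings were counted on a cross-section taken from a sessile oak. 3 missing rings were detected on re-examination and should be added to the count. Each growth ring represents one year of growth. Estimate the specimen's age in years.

325 years

Adjusted count: 322 + 3 = 325 growth rings.
One growth ring per year makes the duration 325 years.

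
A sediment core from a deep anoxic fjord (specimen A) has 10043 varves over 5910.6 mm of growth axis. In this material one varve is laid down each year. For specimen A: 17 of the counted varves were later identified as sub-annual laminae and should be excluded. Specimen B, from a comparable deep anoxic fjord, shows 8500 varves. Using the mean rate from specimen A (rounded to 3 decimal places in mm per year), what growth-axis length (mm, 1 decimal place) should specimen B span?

5015.0 mm

Specimen A: true varve count = 10043 − 17 = 10026.
A: Mean rate = 5910.6 mm / 10026 years ≈ 0.590 mm/year.
B's length ≈ 0.590 × 8500 = 5015.0 mm.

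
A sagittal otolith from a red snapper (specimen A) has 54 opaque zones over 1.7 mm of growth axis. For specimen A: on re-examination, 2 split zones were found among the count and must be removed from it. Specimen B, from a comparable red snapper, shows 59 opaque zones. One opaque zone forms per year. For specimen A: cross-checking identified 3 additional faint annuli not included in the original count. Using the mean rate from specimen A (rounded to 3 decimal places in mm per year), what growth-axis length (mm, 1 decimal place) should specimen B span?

Specimen A: after corrections the count is 54 − 2 + 3 = 55 opaque zones.
A: Mean rate = 1.7 mm / 55 years ≈ 0.031 mm/year.
For B, 0.031 mm/year × 59 years = 1.8 mm.

1.8 mm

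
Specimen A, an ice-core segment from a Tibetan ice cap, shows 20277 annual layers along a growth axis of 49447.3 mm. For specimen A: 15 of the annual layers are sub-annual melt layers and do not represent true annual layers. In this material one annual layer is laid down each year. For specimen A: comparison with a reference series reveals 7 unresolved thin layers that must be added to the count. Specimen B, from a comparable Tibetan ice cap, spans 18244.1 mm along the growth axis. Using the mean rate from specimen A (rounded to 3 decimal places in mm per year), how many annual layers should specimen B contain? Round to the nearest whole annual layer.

7477 annual layers

Specimen A: true annual layer count = 20277 − 15 + 7 = 20269.
A: 49447.3 mm over 20269 years gives 49447.3 / 20269 ≈ 2.440 mm/yr.
Specimen B: 18244.1 mm / 2.440 mm per year = 7477.09 years ≈ 7477 annual layers.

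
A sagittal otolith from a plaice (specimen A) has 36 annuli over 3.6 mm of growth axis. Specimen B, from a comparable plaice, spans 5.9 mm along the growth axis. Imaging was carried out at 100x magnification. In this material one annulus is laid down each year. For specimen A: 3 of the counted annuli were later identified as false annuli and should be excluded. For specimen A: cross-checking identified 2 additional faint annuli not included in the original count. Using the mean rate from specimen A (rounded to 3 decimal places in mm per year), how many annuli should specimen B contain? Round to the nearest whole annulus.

Specimen A: after corrections the count is 36 − 3 + 2 = 35 annuli.
A: Extension rate ≈ 3.6 / 35 = 0.103 mm/year.
Specimen B: 5.9 mm / 0.103 mm per year = 57.28 years ≈ 57 annuli.

57 annuli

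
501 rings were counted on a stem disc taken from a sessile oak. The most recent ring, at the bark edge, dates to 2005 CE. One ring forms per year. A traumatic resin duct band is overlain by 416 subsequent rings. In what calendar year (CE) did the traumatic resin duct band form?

416 rings formed after the traumatic resin duct band.
2005 − 416 = 1589 CE.

1589 CE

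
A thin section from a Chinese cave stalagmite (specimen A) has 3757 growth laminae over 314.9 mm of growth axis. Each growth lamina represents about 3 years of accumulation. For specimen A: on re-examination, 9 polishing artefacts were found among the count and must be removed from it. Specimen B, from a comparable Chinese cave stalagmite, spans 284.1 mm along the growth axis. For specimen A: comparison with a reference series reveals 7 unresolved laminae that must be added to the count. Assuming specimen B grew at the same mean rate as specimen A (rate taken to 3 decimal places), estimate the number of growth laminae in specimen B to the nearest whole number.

Specimen A: correcting the raw count gives 3757 − 9 + 7 = 3755 true growth laminae.
Specimen A: multiplying by 3 years per growth lamina: 3755 × 3 = 11265 years.
A: 314.9 mm over 11265 years gives 314.9 / 11265 ≈ 0.028 mm per year.
Specimen B: 284.1 mm / 0.028 mm per year = 10146.43 years; at 3 years per growth lamina that is 10146.43 / 3 ≈ 3382 growth laminae.

3382 growth laminae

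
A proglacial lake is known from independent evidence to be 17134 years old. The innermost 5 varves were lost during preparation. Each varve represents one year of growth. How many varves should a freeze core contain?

17129 varves

One varve per year gives 17134 varves over 17134 years.
Less the 5 uncaptured varves: 17134 − 5 = 17129.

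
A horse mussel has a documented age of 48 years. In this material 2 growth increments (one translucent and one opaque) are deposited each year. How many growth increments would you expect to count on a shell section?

96 growth increments

With 2 growth increments per year, 48 years would produce 48 × 2 = 96 growth increments.
So 96 growth increments should be present.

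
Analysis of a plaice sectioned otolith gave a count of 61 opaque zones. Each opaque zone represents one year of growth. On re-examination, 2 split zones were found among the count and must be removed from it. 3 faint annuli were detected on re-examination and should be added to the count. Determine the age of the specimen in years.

True opaque zone count = 61 − 2 + 3 = 62.
With a one-to-one opaque zone periodicity this is 62 years.

62 yr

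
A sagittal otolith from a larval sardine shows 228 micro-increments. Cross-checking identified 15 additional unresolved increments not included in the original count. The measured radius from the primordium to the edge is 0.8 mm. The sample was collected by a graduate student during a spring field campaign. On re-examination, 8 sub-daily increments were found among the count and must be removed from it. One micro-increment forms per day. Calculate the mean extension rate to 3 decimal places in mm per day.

True micro-increment count = 228 − 8 + 15 = 235.
Mean rate = 0.8 mm / 235 days ≈ 0.003 mm per day.

0.003 mm per day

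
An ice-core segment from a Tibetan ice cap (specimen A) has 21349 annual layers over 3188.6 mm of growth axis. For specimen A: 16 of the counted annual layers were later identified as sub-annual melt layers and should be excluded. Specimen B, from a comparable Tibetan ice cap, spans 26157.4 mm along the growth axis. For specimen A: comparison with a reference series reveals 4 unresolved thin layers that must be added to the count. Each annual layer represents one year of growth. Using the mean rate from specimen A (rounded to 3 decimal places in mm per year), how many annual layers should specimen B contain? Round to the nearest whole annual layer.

175553 annual layers

Specimen A: correcting the raw count gives 21349 − 16 + 4 = 21337 true annual layers.
A: Extension rate ≈ 3188.6 / 21337 = 0.149 mm/yr.
For B, 26157.4 / 0.149 = 175553.02 years ≈ 175553 annual layers.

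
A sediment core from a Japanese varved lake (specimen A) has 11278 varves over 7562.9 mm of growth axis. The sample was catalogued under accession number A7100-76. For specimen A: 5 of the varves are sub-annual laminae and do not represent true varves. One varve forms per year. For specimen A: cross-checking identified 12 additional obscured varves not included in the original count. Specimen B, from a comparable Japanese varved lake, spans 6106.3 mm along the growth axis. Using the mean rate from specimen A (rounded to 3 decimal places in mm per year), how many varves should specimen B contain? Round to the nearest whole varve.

9114 varves

Specimen A: correcting the raw count gives 11278 − 5 + 12 = 11285 true varves.
A: Mean rate = 7562.9 mm / 11285 years ≈ 0.670 mm/year.
Specimen B: 6106.3 mm / 0.670 mm per year = 9113.88 years ≈ 9114 varves.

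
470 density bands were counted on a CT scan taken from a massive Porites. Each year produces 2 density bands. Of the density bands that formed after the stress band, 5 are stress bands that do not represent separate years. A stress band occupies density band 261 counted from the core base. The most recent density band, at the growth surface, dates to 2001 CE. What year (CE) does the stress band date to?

1899 CE

470 − 261 = 209 density bands lie beyond the stress band toward the growth surface.
209 − 5 false = 204 true density bands after the stress band.
With 2 density bands per year, 204 / 2 = 102 years.
The density band at the growth surface is 2001 CE, so the stress band dates to 2001 − 102 = 1899 CE.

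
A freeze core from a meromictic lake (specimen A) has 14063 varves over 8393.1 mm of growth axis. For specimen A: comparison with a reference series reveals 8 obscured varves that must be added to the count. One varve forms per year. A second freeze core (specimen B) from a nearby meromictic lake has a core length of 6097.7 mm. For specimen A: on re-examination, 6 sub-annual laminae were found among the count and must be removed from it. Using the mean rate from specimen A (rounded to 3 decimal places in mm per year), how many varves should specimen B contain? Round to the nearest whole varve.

Specimen A: correcting the raw count gives 14063 − 6 + 8 = 14065 true varves.
A: Mean rate = 8393.1 mm / 14065 years ≈ 0.597 mm/yr.
For B, 6097.7 / 0.597 = 10213.90 years ≈ 10214 varves.

10214 varves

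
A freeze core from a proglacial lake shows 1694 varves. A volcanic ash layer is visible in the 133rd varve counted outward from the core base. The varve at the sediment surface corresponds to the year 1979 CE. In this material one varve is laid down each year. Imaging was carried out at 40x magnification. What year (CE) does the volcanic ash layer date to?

The volcanic ash layer sits at varve 133 from the core base, so 1694 − 133 = 1561 varves formed after it.
1979 − 1561 = 418 CE.

418 CE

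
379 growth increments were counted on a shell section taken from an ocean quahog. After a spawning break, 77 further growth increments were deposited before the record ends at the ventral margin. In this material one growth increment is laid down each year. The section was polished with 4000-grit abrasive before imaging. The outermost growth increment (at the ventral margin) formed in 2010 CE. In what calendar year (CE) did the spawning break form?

1933 CE

77 growth increments formed after the spawning break.
The growth increment at the ventral margin is 2010 CE, so the spawning break dates to 2010 − 77 = 1933 CE.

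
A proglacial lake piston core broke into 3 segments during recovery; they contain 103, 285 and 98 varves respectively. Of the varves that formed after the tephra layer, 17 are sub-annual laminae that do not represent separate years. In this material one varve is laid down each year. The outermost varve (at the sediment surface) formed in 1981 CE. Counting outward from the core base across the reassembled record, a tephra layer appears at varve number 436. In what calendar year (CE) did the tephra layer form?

1948 CE

Total varves = 103 + 285 + 98 = 486.
The tephra layer sits at varve 436 from the core base, so 486 − 436 = 50 varves formed after it.
50 − 17 false = 33 true varves after the tephra layer.
The varve at the sediment surface is 1981 CE, so the tephra layer dates to 1981 − 33 = 1948 CE.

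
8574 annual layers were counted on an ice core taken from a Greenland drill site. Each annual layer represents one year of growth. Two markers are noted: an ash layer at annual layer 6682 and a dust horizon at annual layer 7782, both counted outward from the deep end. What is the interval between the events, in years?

1100 years

7782 − 6682 = 1100 annual layers lie between the two events.
One annual layer per year makes the interval 1100 years.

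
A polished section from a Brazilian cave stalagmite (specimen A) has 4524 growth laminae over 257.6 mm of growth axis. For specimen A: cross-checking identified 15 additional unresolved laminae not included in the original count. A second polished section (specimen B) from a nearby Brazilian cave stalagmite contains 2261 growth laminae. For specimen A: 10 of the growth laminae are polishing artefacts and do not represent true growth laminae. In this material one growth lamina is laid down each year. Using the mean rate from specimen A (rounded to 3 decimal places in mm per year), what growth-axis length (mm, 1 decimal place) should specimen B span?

128.9 mm

Specimen A: after corrections the count is 4524 − 10 + 15 = 4529 growth laminae.
A: Extension rate ≈ 257.6 / 4529 = 0.057 mm/yr.
B's length ≈ 0.057 × 2261 = 128.9 mm.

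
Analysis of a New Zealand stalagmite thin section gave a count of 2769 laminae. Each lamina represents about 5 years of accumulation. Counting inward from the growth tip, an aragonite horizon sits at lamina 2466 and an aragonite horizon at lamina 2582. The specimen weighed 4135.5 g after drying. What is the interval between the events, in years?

580 yr

Separation: 2582 − 2466 = 116 laminae.
At 5 years per lamina, 116 × 5 = 580 years.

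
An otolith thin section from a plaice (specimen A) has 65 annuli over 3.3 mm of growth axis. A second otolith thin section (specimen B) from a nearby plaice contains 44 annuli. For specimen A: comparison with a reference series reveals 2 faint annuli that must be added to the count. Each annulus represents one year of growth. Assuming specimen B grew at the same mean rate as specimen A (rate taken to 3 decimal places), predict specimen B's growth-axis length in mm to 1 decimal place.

2.2 mm

Specimen A: correcting the raw count gives 65 + 2 = 67 true annuli.
A: 3.3 mm over 67 years gives 3.3 / 67 ≈ 0.049 mm/yr.
B's length ≈ 0.049 × 44 = 2.2 mm.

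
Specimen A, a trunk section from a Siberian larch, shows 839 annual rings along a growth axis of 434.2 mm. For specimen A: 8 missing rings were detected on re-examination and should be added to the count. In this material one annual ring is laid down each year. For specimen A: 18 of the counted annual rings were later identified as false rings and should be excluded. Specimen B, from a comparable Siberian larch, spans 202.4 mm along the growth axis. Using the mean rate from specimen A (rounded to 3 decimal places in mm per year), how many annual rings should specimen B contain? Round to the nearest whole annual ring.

386 annual rings

Specimen A: correcting the raw count gives 839 − 18 + 8 = 829 true annual rings.
A: Extension rate ≈ 434.2 / 829 = 0.524 mm per year.
For B, 202.4 / 0.524 = 386.26 years ≈ 386 annual rings.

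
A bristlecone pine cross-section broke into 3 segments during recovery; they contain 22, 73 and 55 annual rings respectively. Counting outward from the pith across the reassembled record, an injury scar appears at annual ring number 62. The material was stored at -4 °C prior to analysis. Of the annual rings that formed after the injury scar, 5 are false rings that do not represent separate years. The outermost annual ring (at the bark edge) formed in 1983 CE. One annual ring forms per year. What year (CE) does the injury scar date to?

Total annual rings = 22 + 73 + 55 = 150.
Between annual ring 62 and the bark edge there are 150 − 62 = 88 annual rings.
Excluding 5 false annual rings: 88 − 5 = 83.
The annual ring at the bark edge is 1983 CE, so the injury scar dates to 1983 − 83 = 1900 CE.

1900 CE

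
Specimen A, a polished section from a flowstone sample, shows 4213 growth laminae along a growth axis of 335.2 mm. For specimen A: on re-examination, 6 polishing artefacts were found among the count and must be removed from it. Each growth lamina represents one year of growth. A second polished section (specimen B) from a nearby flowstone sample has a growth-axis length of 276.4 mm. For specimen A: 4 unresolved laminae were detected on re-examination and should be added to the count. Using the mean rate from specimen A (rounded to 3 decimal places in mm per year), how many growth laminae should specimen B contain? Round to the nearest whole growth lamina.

3455 growth laminae

Specimen A: adjusted count: 4213 − 6 + 4 = 4211 growth laminae.
A: Mean rate = 335.2 mm / 4211 years ≈ 0.080 mm/yr.
Specimen B: 276.4 mm / 0.080 mm per year = 3455.00 years ≈ 3455 growth laminae.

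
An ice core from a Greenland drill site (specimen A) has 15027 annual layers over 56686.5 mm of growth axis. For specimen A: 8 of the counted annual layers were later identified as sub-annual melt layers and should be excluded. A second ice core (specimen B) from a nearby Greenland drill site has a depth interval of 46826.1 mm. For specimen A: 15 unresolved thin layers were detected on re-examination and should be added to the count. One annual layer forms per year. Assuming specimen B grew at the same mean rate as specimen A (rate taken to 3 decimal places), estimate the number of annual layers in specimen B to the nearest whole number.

Specimen A: after corrections the count is 15027 − 8 + 15 = 15034 annual layers.
A: Extension rate ≈ 56686.5 / 15034 = 3.771 mm/year.
B spans 46826.1 / 3.771 = 12417.42 years ≈ 12417 annual layers.

12417 annual layers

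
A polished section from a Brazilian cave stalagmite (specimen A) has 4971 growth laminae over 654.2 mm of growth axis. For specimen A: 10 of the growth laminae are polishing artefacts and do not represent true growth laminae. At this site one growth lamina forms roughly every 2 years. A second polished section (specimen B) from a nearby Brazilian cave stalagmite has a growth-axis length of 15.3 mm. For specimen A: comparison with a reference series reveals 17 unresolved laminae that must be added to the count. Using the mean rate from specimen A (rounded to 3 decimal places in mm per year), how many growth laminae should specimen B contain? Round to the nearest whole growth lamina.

Specimen A: true growth lamina count = 4971 − 10 + 17 = 4978.
Specimen A: at 2 years per growth lamina, 4978 × 2 = 9956 years.
A: 654.2 mm over 9956 years gives 654.2 / 9956 ≈ 0.066 mm/year.
Specimen B: 15.3 mm / 0.066 mm per year = 231.82 years; at 2 years per growth lamina that is 231.82 / 2 ≈ 116 growth laminae.

116 growth laminae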